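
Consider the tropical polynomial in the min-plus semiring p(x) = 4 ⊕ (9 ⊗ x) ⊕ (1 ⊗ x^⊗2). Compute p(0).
p(0) = 1

A tropical monomial a ⊗ x^⊗i evaluates to a + i · x. Evaluating each term at x = 0:
  Term 0 contributes 4 + 0 · 0 = 4
  Term 1 contributes 9 + 1 · 0 = 9
  Term 2 contributes 1 + 2 · 0 = 1
p(0) = ⊕ of these = min[4, 9, 1] = 1.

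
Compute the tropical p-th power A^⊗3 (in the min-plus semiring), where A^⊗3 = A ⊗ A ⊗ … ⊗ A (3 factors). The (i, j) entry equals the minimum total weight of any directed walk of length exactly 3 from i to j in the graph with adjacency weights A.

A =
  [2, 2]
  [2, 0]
A^⊗3 =
  [4, 2]
  [2, 0]

Each entry (A^⊗3)_ij equals the minimum over all length-3 walks i = v_0 → v_1 → … → v_3 = j of Σ_t A[v_t][v_{t+1}]. For example, for (i, j) = (0, 1) we minimise over 4 possible intermediate vertex sequences; the minimum is 2, attained along the walk 0 → 1 → 1 → 1.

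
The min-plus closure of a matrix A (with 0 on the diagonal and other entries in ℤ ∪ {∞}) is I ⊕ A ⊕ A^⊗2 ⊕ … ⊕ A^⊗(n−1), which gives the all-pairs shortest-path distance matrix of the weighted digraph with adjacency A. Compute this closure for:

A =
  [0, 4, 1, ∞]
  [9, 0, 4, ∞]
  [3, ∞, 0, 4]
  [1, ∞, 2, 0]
Closure =
  [0, 4, 1, 5]
  [7, 0, 4, 8]
  [3, 7, 0, 4]
  [1, 5, 2, 0]

This is the Floyd-Warshall all-pairs shortest-path computation. For each intermediate vertex k = 0, 1, …, 3, update dist[i][j] ← min(dist[i][j], dist[i][k] + dist[k][j]). The final matrix gives, for each (i, j), the minimum total weight of any directed path from i to j (possibly empty when i = j).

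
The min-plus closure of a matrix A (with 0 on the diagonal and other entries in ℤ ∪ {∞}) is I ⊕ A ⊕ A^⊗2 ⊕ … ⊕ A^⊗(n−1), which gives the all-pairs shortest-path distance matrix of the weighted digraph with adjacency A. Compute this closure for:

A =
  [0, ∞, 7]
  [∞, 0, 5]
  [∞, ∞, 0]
Closure =
  [0, ∞, 7]
  [∞, 0, 5]
  [∞, ∞, 0]

This is the Floyd-Warshall all-pairs shortest-path computation. For each intermediate vertex k = 0, 1, …, 2, update dist[i][j] ← min(dist[i][j], dist[i][k] + dist[k][j]). The final matrix gives, for each (i, j), the minimum total weight of any directed path from i to j (possibly empty when i = j).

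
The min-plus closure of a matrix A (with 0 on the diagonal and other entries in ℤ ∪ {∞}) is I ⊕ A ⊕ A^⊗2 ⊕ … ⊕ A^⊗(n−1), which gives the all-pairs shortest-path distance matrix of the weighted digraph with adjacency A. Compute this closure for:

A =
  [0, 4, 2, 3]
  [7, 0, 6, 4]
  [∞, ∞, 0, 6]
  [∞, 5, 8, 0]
Closure =
  [0, 4, 2, 3]
  [7, 0, 6, 4]
  [18, 11, 0, 6]
  [12, 5, 8, 0]

This is the Floyd-Warshall all-pairs shortest-path computation. For each intermediate vertex k = 0, 1, …, 3, update dist[i][j] ← min(dist[i][j], dist[i][k] + dist[k][j]). The final matrix gives, for each (i, j), the minimum total weight of any directed path from i to j (possibly empty when i = j).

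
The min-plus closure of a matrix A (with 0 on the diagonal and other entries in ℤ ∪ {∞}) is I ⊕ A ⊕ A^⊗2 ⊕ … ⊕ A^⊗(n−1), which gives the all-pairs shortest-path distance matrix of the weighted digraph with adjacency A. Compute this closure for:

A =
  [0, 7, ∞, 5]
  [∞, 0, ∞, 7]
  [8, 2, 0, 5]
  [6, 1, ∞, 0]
Closure =
  [0, 6, ∞, 5]
  [13, 0, ∞, 7]
  [8, 2, 0, 5]
  [6, 1, ∞, 0]

This is the Floyd-Warshall all-pairs shortest-path computation. For each intermediate vertex k = 0, 1, …, 3, update dist[i][j] ← min(dist[i][j], dist[i][k] + dist[k][j]). The final matrix gives, for each (i, j), the minimum total weight of any directed path from i to j (possibly empty when i = j).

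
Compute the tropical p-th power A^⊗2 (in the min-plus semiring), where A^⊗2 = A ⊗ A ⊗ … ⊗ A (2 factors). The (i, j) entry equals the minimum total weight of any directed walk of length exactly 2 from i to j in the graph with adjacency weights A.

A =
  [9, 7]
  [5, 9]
A^⊗2 =
  [12, 16]
  [14, 12]

Each entry (A^⊗2)_ij equals the minimum over all length-2 walks i = v_0 → v_1 → … → v_2 = j of Σ_t A[v_t][v_{t+1}]. For example, for (i, j) = (0, 1) we minimise over 2 possible intermediate vertex sequences; the minimum is 16, attained along the walk 0 → 0 → 1.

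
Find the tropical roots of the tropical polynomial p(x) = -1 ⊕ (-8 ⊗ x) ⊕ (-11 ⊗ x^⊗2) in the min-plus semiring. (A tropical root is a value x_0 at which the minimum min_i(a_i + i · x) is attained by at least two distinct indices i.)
Roots: {3, 7}

Each tropical root is a break point of the lower envelope of the lines y = a_i + i · x (there are 3 lines, with slopes 0, 1, ..., 2). Only the lines that attain the minimum somewhere contribute to roots; other lines are dominated. Here the surviving (envelope) indices are i = 2, i = 1, i = 0.
Intersections between consecutive envelope lines give the roots: for adjacent envelope indices i < j the intersection is x = (a_i − a_j) / (j − i). Reading off the sorted break points: {3, 7}.
Verification: at each break x_0, at least two indices attain the minimum of min_i(a_i + i · x_0).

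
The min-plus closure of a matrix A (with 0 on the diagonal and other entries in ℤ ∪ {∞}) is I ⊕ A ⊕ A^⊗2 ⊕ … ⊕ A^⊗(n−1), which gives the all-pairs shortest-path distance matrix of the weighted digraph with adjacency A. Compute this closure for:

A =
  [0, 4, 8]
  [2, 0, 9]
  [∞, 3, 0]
Closure =
  [0, 4, 8]
  [2, 0, 9]
  [5, 3, 0]

This is the Floyd-Warshall all-pairs shortest-path computation. For each intermediate vertex k = 0, 1, …, 2, update dist[i][j] ← min(dist[i][j], dist[i][k] + dist[k][j]). The final matrix gives, for each (i, j), the minimum total weight of any directed path from i to j (possibly empty when i = j).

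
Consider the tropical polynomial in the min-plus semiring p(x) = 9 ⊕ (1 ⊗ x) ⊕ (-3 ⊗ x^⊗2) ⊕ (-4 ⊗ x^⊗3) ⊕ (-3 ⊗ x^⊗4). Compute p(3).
p(3) = 3

A tropical monomial a ⊗ x^⊗i evaluates to a + i · x. Evaluating each term at x = 3:
  Term 0 contributes 9 + 0 · 3 = 9
  Term 1 contributes 1 + 1 · 3 = 4
  Term 2 contributes -3 + 2 · 3 = 3
  Term 3 contributes -4 + 3 · 3 = 5
  Term 4 contributes -3 + 4 · 3 = 9
p(3) = ⊕ of these = min[9, 4, 3, 5, 9] = 3.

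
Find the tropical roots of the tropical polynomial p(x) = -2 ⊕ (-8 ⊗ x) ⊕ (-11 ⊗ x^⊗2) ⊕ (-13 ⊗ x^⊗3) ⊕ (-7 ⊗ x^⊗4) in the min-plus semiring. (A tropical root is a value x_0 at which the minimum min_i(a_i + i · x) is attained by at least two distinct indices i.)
Roots: {-6, 2, 3, 6}

Each tropical root is a break point of the lower envelope of the lines y = a_i + i · x (there are 5 lines, with slopes 0, 1, ..., 4). Only the lines that attain the minimum somewhere contribute to roots; other lines are dominated. Here the surviving (envelope) indices are i = 4, i = 3, i = 2, i = 1, i = 0.
Intersections between consecutive envelope lines give the roots: for adjacent envelope indices i < j the intersection is x = (a_i − a_j) / (j − i). Reading off the sorted break points: {-6, 2, 3, 6}.
Verification: at each break x_0, at least two indices attain the minimum of min_i(a_i + i · x_0).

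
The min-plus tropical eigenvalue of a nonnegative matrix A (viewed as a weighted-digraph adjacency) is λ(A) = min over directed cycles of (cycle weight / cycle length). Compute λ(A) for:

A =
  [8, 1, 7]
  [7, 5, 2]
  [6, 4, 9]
λ(A) = 3

Enumerate directed cycles and compute their means (weight / length). Sample:
  cycle 0 → 0: weight = 8, length = 1, mean = 8/1 ≈ 8.000
  cycle 1 → 1: weight = 5, length = 1, mean = 5/1 ≈ 5.000
  cycle 2 → 2: weight = 9, length = 1, mean = 9/1 ≈ 9.000
  cycle 0 → 1 → 0: weight = 8, length = 2, mean = 8/2 ≈ 4.000
  cycle 0 → 2 → 0: weight = 13, length = 2, mean = 13/2 ≈ 6.500
  cycle 1 → 0 → 1: weight = 8, length = 2, mean = 8/2 ≈ 4.000
Minimum mean = 3.000, attained e.g. along the cycle 1 → 2 → 1 with weight 6 and length 2. So λ(A) = 6/2 = 3.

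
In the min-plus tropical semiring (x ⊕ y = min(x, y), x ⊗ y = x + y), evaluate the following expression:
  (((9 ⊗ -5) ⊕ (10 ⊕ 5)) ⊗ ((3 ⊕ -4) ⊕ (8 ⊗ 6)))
(((9 ⊗ -5) ⊕ (10 ⊕ 5)) ⊗ ((3 ⊕ -4) ⊕ (8 ⊗ 6))) = 0

Expand innermost to outermost. Recall ⊕ takes the minimum of its arguments and ⊗ takes their sum. Working out the expression (((9 ⊗ -5) ⊕ (10 ⊕ 5)) ⊗ ((3 ⊕ -4) ⊕ (8 ⊗ 6))) gives 0.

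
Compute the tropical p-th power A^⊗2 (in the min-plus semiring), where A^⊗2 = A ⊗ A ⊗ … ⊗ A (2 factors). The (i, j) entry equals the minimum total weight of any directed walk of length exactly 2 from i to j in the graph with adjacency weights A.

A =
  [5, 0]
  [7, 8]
A^⊗2 =
  [7, 5]
  [12, 7]

Each entry (A^⊗2)_ij equals the minimum over all length-2 walks i = v_0 → v_1 → … → v_2 = j of Σ_t A[v_t][v_{t+1}]. For example, for (i, j) = (0, 1) we minimise over 2 possible intermediate vertex sequences; the minimum is 5, attained along the walk 0 → 0 → 1.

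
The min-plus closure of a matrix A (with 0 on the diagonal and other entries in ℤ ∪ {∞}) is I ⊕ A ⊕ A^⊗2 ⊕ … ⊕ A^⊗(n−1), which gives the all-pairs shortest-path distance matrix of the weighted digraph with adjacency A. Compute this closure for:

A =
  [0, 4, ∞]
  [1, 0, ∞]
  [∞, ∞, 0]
Closure =
  [0, 4, ∞]
  [1, 0, ∞]
  [∞, ∞, 0]

This is the Floyd-Warshall all-pairs shortest-path computation. For each intermediate vertex k = 0, 1, …, 2, update dist[i][j] ← min(dist[i][j], dist[i][k] + dist[k][j]). The final matrix gives, for each (i, j), the minimum total weight of any directed path from i to j (possibly empty when i = j).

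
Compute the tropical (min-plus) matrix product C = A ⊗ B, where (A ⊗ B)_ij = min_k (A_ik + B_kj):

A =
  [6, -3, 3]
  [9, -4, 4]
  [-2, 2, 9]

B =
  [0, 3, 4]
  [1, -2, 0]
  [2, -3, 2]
A ⊗ B =
  [-2, -5, -3]
  [-3, -6, -4]
  [-2, 0, 2]

Apply the min-plus product entry-by-entry:
  C[0][0] = min over k of (A[0][0] + B[0][0] = 6 + 0 = 6, A[0][1] + B[1][0] = -3 + 1 = -2, A[0][2] + B[2][0] = 3 + 2 = 5) = -2 (attained at k = 1)
  C[0][1] = min over k of (A[0][0] + B[0][1] = 6 + 3 = 9, A[0][1] + B[1][1] = -3 + -2 = -5, A[0][2] + B[2][1] = 3 + -3 = 0) = -5 (attained at k = 1)
  C[0][2] = min over k of (A[0][0] + B[0][2] = 6 + 4 = 10, A[0][1] + B[1][2] = -3 + 0 = -3, A[0][2] + B[2][2] = 3 + 2 = 5) = -3 (attained at k = 1)
  C[1][0] = min over k of (A[1][0] + B[0][0] = 9 + 0 = 9, A[1][1] + B[1][0] = -4 + 1 = -3, A[1][2] + B[2][0] = 4 + 2 = 6) = -3 (attained at k = 1)
  C[1][1] = min over k of (A[1][0] + B[0][1] = 9 + 3 = 12, A[1][1] + B[1][1] = -4 + -2 = -6, A[1][2] + B[2][1] = 4 + -3 = 1) = -6 (attained at k = 1)
  C[1][2] = min over k of (A[1][0] + B[0][2] = 9 + 4 = 13, A[1][1] + B[1][2] = -4 + 0 = -4, A[1][2] + B[2][2] = 4 + 2 = 6) = -4 (attained at k = 1)
  C[2][0] = min over k of (A[2][0] + B[0][0] = -2 + 0 = -2, A[2][1] + B[1][0] = 2 + 1 = 3, A[2][2] + B[2][0] = 9 + 2 = 11) = -2 (attained at k = 0)
  C[2][1] = min over k of (A[2][0] + B[0][1] = -2 + 3 = 1, A[2][1] + B[1][1] = 2 + -2 = 0, A[2][2] + B[2][1] = 9 + -3 = 6) = 0 (attained at k = 1)
  C[2][2] = min over k of (A[2][0] + B[0][2] = -2 + 4 = 2, A[2][1] + B[1][2] = 2 + 0 = 2, A[2][2] + B[2][2] = 9 + 2 = 11) = 2 (attained at k = 0)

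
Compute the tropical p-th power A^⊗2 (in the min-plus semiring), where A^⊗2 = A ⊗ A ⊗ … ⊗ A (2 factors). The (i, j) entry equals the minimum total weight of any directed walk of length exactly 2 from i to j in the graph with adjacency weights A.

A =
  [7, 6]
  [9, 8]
A^⊗2 =
  [14, 13]
  [16, 15]

Each entry (A^⊗2)_ij equals the minimum over all length-2 walks i = v_0 → v_1 → … → v_2 = j of Σ_t A[v_t][v_{t+1}]. For example, for (i, j) = (0, 1) we minimise over 2 possible intermediate vertex sequences; the minimum is 13, attained along the walk 0 → 0 → 1.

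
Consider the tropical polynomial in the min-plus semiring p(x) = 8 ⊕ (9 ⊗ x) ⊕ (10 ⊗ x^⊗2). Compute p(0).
p(0) = 8

A tropical monomial a ⊗ x^⊗i evaluates to a + i · x. Evaluating each term at x = 0:
  Term 0 contributes 8 + 0 · 0 = 8
  Term 1 contributes 9 + 1 · 0 = 9
  Term 2 contributes 10 + 2 · 0 = 10
p(0) = ⊕ of these = min[8, 9, 10] = 8.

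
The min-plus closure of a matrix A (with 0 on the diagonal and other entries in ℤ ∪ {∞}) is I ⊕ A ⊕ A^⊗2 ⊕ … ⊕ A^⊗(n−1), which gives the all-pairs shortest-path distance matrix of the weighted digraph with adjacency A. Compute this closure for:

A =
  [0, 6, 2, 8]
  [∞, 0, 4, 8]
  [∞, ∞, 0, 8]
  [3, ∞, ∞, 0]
Closure =
  [0, 6, 2, 8]
  [11, 0, 4, 8]
  [11, 17, 0, 8]
  [3, 9, 5, 0]

This is the Floyd-Warshall all-pairs shortest-path computation. For each intermediate vertex k = 0, 1, …, 3, update dist[i][j] ← min(dist[i][j], dist[i][k] + dist[k][j]). The final matrix gives, for each (i, j), the minimum total weight of any directed path from i to j (possibly empty when i = j).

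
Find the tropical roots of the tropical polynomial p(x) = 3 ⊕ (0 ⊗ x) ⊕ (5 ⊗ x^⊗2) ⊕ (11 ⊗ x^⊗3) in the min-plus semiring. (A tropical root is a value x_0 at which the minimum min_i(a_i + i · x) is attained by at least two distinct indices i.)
Roots: {-6, -5, 3}

Each tropical root is a break point of the lower envelope of the lines y = a_i + i · x (there are 4 lines, with slopes 0, 1, ..., 3). Only the lines that attain the minimum somewhere contribute to roots; other lines are dominated. Here the surviving (envelope) indices are i = 3, i = 2, i = 1, i = 0.
Intersections between consecutive envelope lines give the roots: for adjacent envelope indices i < j the intersection is x = (a_i − a_j) / (j − i). Reading off the sorted break points: {-6, -5, 3}.
Verification: at each break x_0, at least two indices attain the minimum of min_i(a_i + i · x_0).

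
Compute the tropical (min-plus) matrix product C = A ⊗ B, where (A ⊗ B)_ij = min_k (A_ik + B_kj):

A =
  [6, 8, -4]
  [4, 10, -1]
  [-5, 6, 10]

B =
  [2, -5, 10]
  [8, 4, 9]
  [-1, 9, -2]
A ⊗ B =
  [-5, 1, -6]
  [-2, -1, -3]
  [-3, -10, 5]

Apply the min-plus product entry-by-entry:
  C[0][0] = min over k of (A[0][0] + B[0][0] = 6 + 2 = 8, A[0][1] + B[1][0] = 8 + 8 = 16, A[0][2] + B[2][0] = -4 + -1 = -5) = -5 (attained at k = 2)
  C[0][1] = min over k of (A[0][0] + B[0][1] = 6 + -5 = 1, A[0][1] + B[1][1] = 8 + 4 = 12, A[0][2] + B[2][1] = -4 + 9 = 5) = 1 (attained at k = 0)
  C[0][2] = min over k of (A[0][0] + B[0][2] = 6 + 10 = 16, A[0][1] + B[1][2] = 8 + 9 = 17, A[0][2] + B[2][2] = -4 + -2 = -6) = -6 (attained at k = 2)
  C[1][0] = min over k of (A[1][0] + B[0][0] = 4 + 2 = 6, A[1][1] + B[1][0] = 10 + 8 = 18, A[1][2] + B[2][0] = -1 + -1 = -2) = -2 (attained at k = 2)
  C[1][1] = min over k of (A[1][0] + B[0][1] = 4 + -5 = -1, A[1][1] + B[1][1] = 10 + 4 = 14, A[1][2] + B[2][1] = -1 + 9 = 8) = -1 (attained at k = 0)
  C[1][2] = min over k of (A[1][0] + B[0][2] = 4 + 10 = 14, A[1][1] + B[1][2] = 10 + 9 = 19, A[1][2] + B[2][2] = -1 + -2 = -3) = -3 (attained at k = 2)
  C[2][0] = min over k of (A[2][0] + B[0][0] = -5 + 2 = -3, A[2][1] + B[1][0] = 6 + 8 = 14, A[2][2] + B[2][0] = 10 + -1 = 9) = -3 (attained at k = 0)
  C[2][1] = min over k of (A[2][0] + B[0][1] = -5 + -5 = -10, A[2][1] + B[1][1] = 6 + 4 = 10, A[2][2] + B[2][1] = 10 + 9 = 19) = -10 (attained at k = 0)
  C[2][2] = min over k of (A[2][0] + B[0][2] = -5 + 10 = 5, A[2][1] + B[1][2] = 6 + 9 = 15, A[2][2] + B[2][2] = 10 + -2 = 8) = 5 (attained at k = 0)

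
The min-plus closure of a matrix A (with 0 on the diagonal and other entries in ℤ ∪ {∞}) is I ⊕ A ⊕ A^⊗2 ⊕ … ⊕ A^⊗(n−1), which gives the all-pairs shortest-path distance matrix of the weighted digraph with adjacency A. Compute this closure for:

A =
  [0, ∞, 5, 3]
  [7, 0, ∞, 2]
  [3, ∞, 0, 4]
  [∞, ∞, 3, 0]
Closure =
  [0, ∞, 5, 3]
  [7, 0, 5, 2]
  [3, ∞, 0, 4]
  [6, ∞, 3, 0]

This is the Floyd-Warshall all-pairs shortest-path computation. For each intermediate vertex k = 0, 1, …, 3, update dist[i][j] ← min(dist[i][j], dist[i][k] + dist[k][j]). The final matrix gives, for each (i, j), the minimum total weight of any directed path from i to j (possibly empty when i = j).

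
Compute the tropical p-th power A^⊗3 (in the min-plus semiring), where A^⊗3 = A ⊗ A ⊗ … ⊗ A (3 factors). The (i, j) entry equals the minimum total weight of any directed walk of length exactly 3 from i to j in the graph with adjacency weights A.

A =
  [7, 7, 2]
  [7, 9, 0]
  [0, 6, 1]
A^⊗3 =
  [3, 9, 4]
  [1, 7, 2]
  [2, 8, 3]

Each entry (A^⊗3)_ij equals the minimum over all length-3 walks i = v_0 → v_1 → … → v_3 = j of Σ_t A[v_t][v_{t+1}]. For example, for (i, j) = (0, 2) we minimise over 9 possible intermediate vertex sequences; the minimum is 4, attained along the walk 0 → 2 → 0 → 2.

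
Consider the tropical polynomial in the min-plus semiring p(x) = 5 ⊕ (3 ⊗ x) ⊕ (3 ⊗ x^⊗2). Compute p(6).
p(6) = 5

A tropical monomial a ⊗ x^⊗i evaluates to a + i · x. Evaluating each term at x = 6:
  Term 0 contributes 5 + 0 · 6 = 5
  Term 1 contributes 3 + 1 · 6 = 9
  Term 2 contributes 3 + 2 · 6 = 15
p(6) = ⊕ of these = min[5, 9, 15] = 5.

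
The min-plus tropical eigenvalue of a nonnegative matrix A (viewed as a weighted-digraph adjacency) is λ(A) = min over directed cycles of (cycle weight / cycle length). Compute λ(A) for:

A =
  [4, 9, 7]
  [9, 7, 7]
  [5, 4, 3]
λ(A) = 3

Enumerate directed cycles and compute their means (weight / length). Sample:
  cycle 0 → 0: weight = 4, length = 1, mean = 4/1 ≈ 4.000
  cycle 1 → 1: weight = 7, length = 1, mean = 7/1 ≈ 7.000
  cycle 2 → 2: weight = 3, length = 1, mean = 3/1 ≈ 3.000
  cycle 0 → 1 → 0: weight = 18, length = 2, mean = 18/2 ≈ 9.000
  cycle 0 → 2 → 0: weight = 12, length = 2, mean = 12/2 ≈ 6.000
  cycle 1 → 0 → 1: weight = 18, length = 2, mean = 18/2 ≈ 9.000
Minimum mean = 3.000, attained e.g. along the cycle 2 → 2 with weight 3 and length 1. So λ(A) = 3/1 = 3.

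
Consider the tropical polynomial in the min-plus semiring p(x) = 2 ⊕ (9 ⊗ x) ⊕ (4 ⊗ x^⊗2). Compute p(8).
p(8) = 2

A tropical monomial a ⊗ x^⊗i evaluates to a + i · x. Evaluating each term at x = 8:
  Term 0 contributes 2 + 0 · 8 = 2
  Term 1 contributes 9 + 1 · 8 = 17
  Term 2 contributes 4 + 2 · 8 = 20
p(8) = ⊕ of these = min[2, 17, 20] = 2.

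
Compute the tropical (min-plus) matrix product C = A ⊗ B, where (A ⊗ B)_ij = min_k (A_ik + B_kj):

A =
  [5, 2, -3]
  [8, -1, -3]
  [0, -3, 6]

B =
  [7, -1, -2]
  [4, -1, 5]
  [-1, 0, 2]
A ⊗ B =
  [-4, -3, -1]
  [-4, -3, -1]
  [1, -4, -2]

Apply the min-plus product entry-by-entry:
  C[0][0] = min over k of (A[0][0] + B[0][0] = 5 + 7 = 12, A[0][1] + B[1][0] = 2 + 4 = 6, A[0][2] + B[2][0] = -3 + -1 = -4) = -4 (attained at k = 2)
  C[0][1] = min over k of (A[0][0] + B[0][1] = 5 + -1 = 4, A[0][1] + B[1][1] = 2 + -1 = 1, A[0][2] + B[2][1] = -3 + 0 = -3) = -3 (attained at k = 2)
  C[0][2] = min over k of (A[0][0] + B[0][2] = 5 + -2 = 3, A[0][1] + B[1][2] = 2 + 5 = 7, A[0][2] + B[2][2] = -3 + 2 = -1) = -1 (attained at k = 2)
  C[1][0] = min over k of (A[1][0] + B[0][0] = 8 + 7 = 15, A[1][1] + B[1][0] = -1 + 4 = 3, A[1][2] + B[2][0] = -3 + -1 = -4) = -4 (attained at k = 2)
  C[1][1] = min over k of (A[1][0] + B[0][1] = 8 + -1 = 7, A[1][1] + B[1][1] = -1 + -1 = -2, A[1][2] + B[2][1] = -3 + 0 = -3) = -3 (attained at k = 2)
  C[1][2] = min over k of (A[1][0] + B[0][2] = 8 + -2 = 6, A[1][1] + B[1][2] = -1 + 5 = 4, A[1][2] + B[2][2] = -3 + 2 = -1) = -1 (attained at k = 2)
  C[2][0] = min over k of (A[2][0] + B[0][0] = 0 + 7 = 7, A[2][1] + B[1][0] = -3 + 4 = 1, A[2][2] + B[2][0] = 6 + -1 = 5) = 1 (attained at k = 1)
  C[2][1] = min over k of (A[2][0] + B[0][1] = 0 + -1 = -1, A[2][1] + B[1][1] = -3 + -1 = -4, A[2][2] + B[2][1] = 6 + 0 = 6) = -4 (attained at k = 1)
  C[2][2] = min over k of (A[2][0] + B[0][2] = 0 + -2 = -2, A[2][1] + B[1][2] = -3 + 5 = 2, A[2][2] + B[2][2] = 6 + 2 = 8) = -2 (attained at k = 0)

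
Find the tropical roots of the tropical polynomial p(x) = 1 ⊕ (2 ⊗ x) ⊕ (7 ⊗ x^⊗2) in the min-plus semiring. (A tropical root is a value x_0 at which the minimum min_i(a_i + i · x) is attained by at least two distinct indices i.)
Roots: {-5, -1}

Each tropical root is a break point of the lower envelope of the lines y = a_i + i · x (there are 3 lines, with slopes 0, 1, ..., 2). Only the lines that attain the minimum somewhere contribute to roots; other lines are dominated. Here the surviving (envelope) indices are i = 2, i = 1, i = 0.
Intersections between consecutive envelope lines give the roots: for adjacent envelope indices i < j the intersection is x = (a_i − a_j) / (j − i). Reading off the sorted break points: {-5, -1}.
Verification: at each break x_0, at least two indices attain the minimum of min_i(a_i + i · x_0).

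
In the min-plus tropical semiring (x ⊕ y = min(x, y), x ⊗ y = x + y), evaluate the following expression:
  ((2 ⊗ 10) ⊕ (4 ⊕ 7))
((2 ⊗ 10) ⊕ (4 ⊕ 7)) = 4

Expand innermost to outermost. Recall ⊕ takes the minimum of its arguments and ⊗ takes their sum. Working out the expression ((2 ⊗ 10) ⊕ (4 ⊕ 7)) gives 4.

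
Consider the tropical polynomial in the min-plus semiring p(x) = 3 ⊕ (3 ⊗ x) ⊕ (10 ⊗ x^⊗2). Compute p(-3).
p(-3) = 0

A tropical monomial a ⊗ x^⊗i evaluates to a + i · x. Evaluating each term at x = -3:
  Term 0 contributes 3 + 0 · -3 = 3
  Term 1 contributes 3 + 1 · -3 = 0
  Term 2 contributes 10 + 2 · -3 = 4
p(-3) = ⊕ of these = min[3, 0, 4] = 0.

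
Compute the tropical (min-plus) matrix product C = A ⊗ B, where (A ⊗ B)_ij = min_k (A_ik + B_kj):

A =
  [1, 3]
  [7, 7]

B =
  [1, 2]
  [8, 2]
A ⊗ B =
  [2, 3]
  [8, 9]

Apply the min-plus product entry-by-entry:
  C[0][0] = min over k of (A[0][0] + B[0][0] = 1 + 1 = 2, A[0][1] + B[1][0] = 3 + 8 = 11) = 2 (attained at k = 0)
  C[0][1] = min over k of (A[0][0] + B[0][1] = 1 + 2 = 3, A[0][1] + B[1][1] = 3 + 2 = 5) = 3 (attained at k = 0)
  C[1][0] = min over k of (A[1][0] + B[0][0] = 7 + 1 = 8, A[1][1] + B[1][0] = 7 + 8 = 15) = 8 (attained at k = 0)
  C[1][1] = min over k of (A[1][0] + B[0][1] = 7 + 2 = 9, A[1][1] + B[1][1] = 7 + 2 = 9) = 9 (attained at k = 0)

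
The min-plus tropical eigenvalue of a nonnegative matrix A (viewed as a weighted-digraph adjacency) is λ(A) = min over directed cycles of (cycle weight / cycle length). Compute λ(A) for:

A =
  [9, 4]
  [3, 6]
λ(A) = 7/2

Enumerate directed cycles and compute their means (weight / length). Sample:
  cycle 0 → 0: weight = 9, length = 1, mean = 9/1 ≈ 9.000
  cycle 1 → 1: weight = 6, length = 1, mean = 6/1 ≈ 6.000
  cycle 0 → 1 → 0: weight = 7, length = 2, mean = 7/2 ≈ 3.500
  cycle 1 → 0 → 1: weight = 7, length = 2, mean = 7/2 ≈ 3.500
Minimum mean = 3.500, attained e.g. along the cycle 0 → 1 → 0 with weight 7 and length 2. So λ(A) = 7/2 = 7/2.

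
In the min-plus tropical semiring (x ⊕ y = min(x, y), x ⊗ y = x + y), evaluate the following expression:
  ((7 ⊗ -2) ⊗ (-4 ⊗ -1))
((7 ⊗ -2) ⊗ (-4 ⊗ -1)) = 0

Expand innermost to outermost. Recall ⊕ takes the minimum of its arguments and ⊗ takes their sum. Working out the expression ((7 ⊗ -2) ⊗ (-4 ⊗ -1)) gives 0.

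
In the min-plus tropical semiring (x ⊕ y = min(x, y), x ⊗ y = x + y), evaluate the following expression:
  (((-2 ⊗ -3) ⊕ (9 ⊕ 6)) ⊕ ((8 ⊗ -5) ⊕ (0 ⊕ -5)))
(((-2 ⊗ -3) ⊕ (9 ⊕ 6)) ⊕ ((8 ⊗ -5) ⊕ (0 ⊕ -5))) = -5

Expand innermost to outermost. Recall ⊕ takes the minimum of its arguments and ⊗ takes their sum. Working out the expression (((-2 ⊗ -3) ⊕ (9 ⊕ 6)) ⊕ ((8 ⊗ -5) ⊕ (0 ⊕ -5))) gives -5.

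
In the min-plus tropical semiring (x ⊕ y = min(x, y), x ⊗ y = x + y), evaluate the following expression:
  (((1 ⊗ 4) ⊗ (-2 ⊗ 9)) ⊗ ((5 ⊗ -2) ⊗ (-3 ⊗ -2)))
(((1 ⊗ 4) ⊗ (-2 ⊗ 9)) ⊗ ((5 ⊗ -2) ⊗ (-3 ⊗ -2))) = 10

Expand innermost to outermost. Recall ⊕ takes the minimum of its arguments and ⊗ takes their sum. Working out the expression (((1 ⊗ 4) ⊗ (-2 ⊗ 9)) ⊗ ((5 ⊗ -2) ⊗ (-3 ⊗ -2))) gives 10.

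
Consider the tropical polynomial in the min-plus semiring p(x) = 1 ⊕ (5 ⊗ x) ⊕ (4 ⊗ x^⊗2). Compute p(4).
p(4) = 1

A tropical monomial a ⊗ x^⊗i evaluates to a + i · x. Evaluating each term at x = 4:
  Term 0 contributes 1 + 0 · 4 = 1
  Term 1 contributes 5 + 1 · 4 = 9
  Term 2 contributes 4 + 2 · 4 = 12
p(4) = ⊕ of these = min[1, 9, 12] = 1.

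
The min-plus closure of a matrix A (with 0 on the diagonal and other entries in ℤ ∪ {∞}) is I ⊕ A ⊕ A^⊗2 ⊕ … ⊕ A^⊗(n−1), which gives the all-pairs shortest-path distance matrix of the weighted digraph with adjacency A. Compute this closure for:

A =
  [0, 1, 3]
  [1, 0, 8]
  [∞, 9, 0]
Closure =
  [0, 1, 3]
  [1, 0, 4]
  [10, 9, 0]

This is the Floyd-Warshall all-pairs shortest-path computation. For each intermediate vertex k = 0, 1, …, 2, update dist[i][j] ← min(dist[i][j], dist[i][k] + dist[k][j]). The final matrix gives, for each (i, j), the minimum total weight of any directed path from i to j (possibly empty when i = j).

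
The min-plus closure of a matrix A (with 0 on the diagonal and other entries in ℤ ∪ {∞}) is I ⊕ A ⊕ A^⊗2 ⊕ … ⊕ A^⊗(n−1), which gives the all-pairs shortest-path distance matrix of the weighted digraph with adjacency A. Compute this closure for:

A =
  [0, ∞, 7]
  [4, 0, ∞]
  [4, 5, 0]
Closure =
  [0, 12, 7]
  [4, 0, 11]
  [4, 5, 0]

This is the Floyd-Warshall all-pairs shortest-path computation. For each intermediate vertex k = 0, 1, …, 2, update dist[i][j] ← min(dist[i][j], dist[i][k] + dist[k][j]). The final matrix gives, for each (i, j), the minimum total weight of any directed path from i to j (possibly empty when i = j).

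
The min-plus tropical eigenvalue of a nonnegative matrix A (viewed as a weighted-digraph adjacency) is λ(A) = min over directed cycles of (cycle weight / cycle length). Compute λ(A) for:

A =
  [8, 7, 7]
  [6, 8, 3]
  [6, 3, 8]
λ(A) = 3

Enumerate directed cycles and compute their means (weight / length). Sample:
  cycle 0 → 0: weight = 8, length = 1, mean = 8/1 ≈ 8.000
  cycle 1 → 1: weight = 8, length = 1, mean = 8/1 ≈ 8.000
  cycle 2 → 2: weight = 8, length = 1, mean = 8/1 ≈ 8.000
  cycle 0 → 1 → 0: weight = 13, length = 2, mean = 13/2 ≈ 6.500
  cycle 0 → 2 → 0: weight = 13, length = 2, mean = 13/2 ≈ 6.500
  cycle 1 → 0 → 1: weight = 13, length = 2, mean = 13/2 ≈ 6.500
Minimum mean = 3.000, attained e.g. along the cycle 1 → 2 → 1 with weight 6 and length 2. So λ(A) = 6/2 = 3.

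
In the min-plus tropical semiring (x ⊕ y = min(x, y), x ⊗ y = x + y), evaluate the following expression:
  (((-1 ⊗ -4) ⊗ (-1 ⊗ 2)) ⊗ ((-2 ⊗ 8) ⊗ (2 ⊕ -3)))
(((-1 ⊗ -4) ⊗ (-1 ⊗ 2)) ⊗ ((-2 ⊗ 8) ⊗ (2 ⊕ -3))) = -1

Expand innermost to outermost. Recall ⊕ takes the minimum of its arguments and ⊗ takes their sum. Working out the expression (((-1 ⊗ -4) ⊗ (-1 ⊗ 2)) ⊗ ((-2 ⊗ 8) ⊗ (2 ⊕ -3))) gives -1.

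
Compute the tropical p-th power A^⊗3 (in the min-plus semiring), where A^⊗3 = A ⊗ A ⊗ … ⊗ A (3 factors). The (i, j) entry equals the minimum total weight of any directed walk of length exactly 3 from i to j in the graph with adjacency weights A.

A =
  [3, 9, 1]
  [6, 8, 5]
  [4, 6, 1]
A^⊗3 =
  [6, 8, 3]
  [10, 12, 7]
  [6, 8, 3]

Each entry (A^⊗3)_ij equals the minimum over all length-3 walks i = v_0 → v_1 → … → v_3 = j of Σ_t A[v_t][v_{t+1}]. For example, for (i, j) = (0, 2) we minimise over 9 possible intermediate vertex sequences; the minimum is 3, attained along the walk 0 → 2 → 2 → 2.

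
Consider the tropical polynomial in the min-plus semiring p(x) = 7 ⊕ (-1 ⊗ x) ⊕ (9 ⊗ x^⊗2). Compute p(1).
p(1) = 0

A tropical monomial a ⊗ x^⊗i evaluates to a + i · x. Evaluating each term at x = 1:
  Term 0 contributes 7 + 0 · 1 = 7
  Term 1 contributes -1 + 1 · 1 = 0
  Term 2 contributes 9 + 2 · 1 = 11
p(1) = ⊕ of these = min[7, 0, 11] = 0.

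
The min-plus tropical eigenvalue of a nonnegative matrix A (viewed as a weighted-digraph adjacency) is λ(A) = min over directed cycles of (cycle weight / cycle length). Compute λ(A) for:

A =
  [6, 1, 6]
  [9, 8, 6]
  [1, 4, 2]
λ(A) = 2

Enumerate directed cycles and compute their means (weight / length). Sample:
  cycle 0 → 0: weight = 6, length = 1, mean = 6/1 ≈ 6.000
  cycle 1 → 1: weight = 8, length = 1, mean = 8/1 ≈ 8.000
  cycle 2 → 2: weight = 2, length = 1, mean = 2/1 ≈ 2.000
  cycle 0 → 1 → 0: weight = 10, length = 2, mean = 10/2 ≈ 5.000
  cycle 0 → 2 → 0: weight = 7, length = 2, mean = 7/2 ≈ 3.500
  cycle 1 → 0 → 1: weight = 10, length = 2, mean = 10/2 ≈ 5.000
Minimum mean = 2.000, attained e.g. along the cycle 2 → 2 with weight 2 and length 1. So λ(A) = 2/1 = 2.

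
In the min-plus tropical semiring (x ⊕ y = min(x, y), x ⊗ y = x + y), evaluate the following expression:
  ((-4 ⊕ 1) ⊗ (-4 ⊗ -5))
((-4 ⊕ 1) ⊗ (-4 ⊗ -5)) = -13

Expand innermost to outermost. Recall ⊕ takes the minimum of its arguments and ⊗ takes their sum. Working out the expression ((-4 ⊕ 1) ⊗ (-4 ⊗ -5)) gives -13.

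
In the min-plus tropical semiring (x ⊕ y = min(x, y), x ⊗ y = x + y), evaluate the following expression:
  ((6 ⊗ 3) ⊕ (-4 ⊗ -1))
((6 ⊗ 3) ⊕ (-4 ⊗ -1)) = -5

Expand innermost to outermost. Recall ⊕ takes the minimum of its arguments and ⊗ takes their sum. Working out the expression ((6 ⊗ 3) ⊕ (-4 ⊗ -1)) gives -5.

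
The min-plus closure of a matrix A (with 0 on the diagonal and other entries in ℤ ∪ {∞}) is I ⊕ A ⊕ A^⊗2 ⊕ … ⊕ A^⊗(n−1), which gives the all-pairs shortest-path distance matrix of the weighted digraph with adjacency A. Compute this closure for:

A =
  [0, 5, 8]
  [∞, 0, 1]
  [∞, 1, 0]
Closure =
  [0, 5, 6]
  [∞, 0, 1]
  [∞, 1, 0]

This is the Floyd-Warshall all-pairs shortest-path computation. For each intermediate vertex k = 0, 1, …, 2, update dist[i][j] ← min(dist[i][j], dist[i][k] + dist[k][j]). The final matrix gives, for each (i, j), the minimum total weight of any directed path from i to j (possibly empty when i = j).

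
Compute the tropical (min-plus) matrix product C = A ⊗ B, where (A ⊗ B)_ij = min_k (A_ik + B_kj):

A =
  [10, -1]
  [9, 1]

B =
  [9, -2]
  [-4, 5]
A ⊗ B =
  [-5, 4]
  [-3, 6]

Apply the min-plus product entry-by-entry:
  C[0][0] = min over k of (A[0][0] + B[0][0] = 10 + 9 = 19, A[0][1] + B[1][0] = -1 + -4 = -5) = -5 (attained at k = 1)
  C[0][1] = min over k of (A[0][0] + B[0][1] = 10 + -2 = 8, A[0][1] + B[1][1] = -1 + 5 = 4) = 4 (attained at k = 1)
  C[1][0] = min over k of (A[1][0] + B[0][0] = 9 + 9 = 18, A[1][1] + B[1][0] = 1 + -4 = -3) = -3 (attained at k = 1)
  C[1][1] = min over k of (A[1][0] + B[0][1] = 9 + -2 = 7, A[1][1] + B[1][1] = 1 + 5 = 6) = 6 (attained at k = 1)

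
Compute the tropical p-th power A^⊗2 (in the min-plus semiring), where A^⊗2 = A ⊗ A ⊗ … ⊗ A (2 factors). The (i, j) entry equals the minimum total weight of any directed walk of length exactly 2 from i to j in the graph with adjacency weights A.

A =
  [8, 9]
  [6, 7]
A^⊗2 =
  [15, 16]
  [13, 14]

Each entry (A^⊗2)_ij equals the minimum over all length-2 walks i = v_0 → v_1 → … → v_2 = j of Σ_t A[v_t][v_{t+1}]. For example, for (i, j) = (0, 1) we minimise over 2 possible intermediate vertex sequences; the minimum is 16, attained along the walk 0 → 1 → 1.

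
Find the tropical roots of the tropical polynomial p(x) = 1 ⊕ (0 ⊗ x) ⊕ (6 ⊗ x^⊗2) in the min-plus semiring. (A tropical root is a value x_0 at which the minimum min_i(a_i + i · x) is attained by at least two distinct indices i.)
Roots: {-6, 1}

Each tropical root is a break point of the lower envelope of the lines y = a_i + i · x (there are 3 lines, with slopes 0, 1, ..., 2). Only the lines that attain the minimum somewhere contribute to roots; other lines are dominated. Here the surviving (envelope) indices are i = 2, i = 1, i = 0.
Intersections between consecutive envelope lines give the roots: for adjacent envelope indices i < j the intersection is x = (a_i − a_j) / (j − i). Reading off the sorted break points: {-6, 1}.
Verification: at each break x_0, at least two indices attain the minimum of min_i(a_i + i · x_0).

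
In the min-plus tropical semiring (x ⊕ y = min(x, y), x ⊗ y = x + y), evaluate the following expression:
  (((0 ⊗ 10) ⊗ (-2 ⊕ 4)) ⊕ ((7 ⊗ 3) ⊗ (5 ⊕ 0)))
(((0 ⊗ 10) ⊗ (-2 ⊕ 4)) ⊕ ((7 ⊗ 3) ⊗ (5 ⊕ 0))) = 8

Expand innermost to outermost. Recall ⊕ takes the minimum of its arguments and ⊗ takes their sum. Working out the expression (((0 ⊗ 10) ⊗ (-2 ⊕ 4)) ⊕ ((7 ⊗ 3) ⊗ (5 ⊕ 0))) gives 8.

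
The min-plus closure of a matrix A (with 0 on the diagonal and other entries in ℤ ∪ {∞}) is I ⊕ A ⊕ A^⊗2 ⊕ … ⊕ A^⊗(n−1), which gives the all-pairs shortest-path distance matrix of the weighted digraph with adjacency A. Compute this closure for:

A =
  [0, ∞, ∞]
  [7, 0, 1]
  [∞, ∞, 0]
Closure =
  [0, ∞, ∞]
  [7, 0, 1]
  [∞, ∞, 0]

This is the Floyd-Warshall all-pairs shortest-path computation. For each intermediate vertex k = 0, 1, …, 2, update dist[i][j] ← min(dist[i][j], dist[i][k] + dist[k][j]). The final matrix gives, for each (i, j), the minimum total weight of any directed path from i to j (possibly empty when i = j).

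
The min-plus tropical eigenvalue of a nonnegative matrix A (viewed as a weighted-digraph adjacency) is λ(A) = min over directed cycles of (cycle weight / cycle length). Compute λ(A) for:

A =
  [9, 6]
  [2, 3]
λ(A) = 3

Enumerate directed cycles and compute their means (weight / length). Sample:
  cycle 0 → 0: weight = 9, length = 1, mean = 9/1 ≈ 9.000
  cycle 1 → 1: weight = 3, length = 1, mean = 3/1 ≈ 3.000
  cycle 0 → 1 → 0: weight = 8, length = 2, mean = 8/2 ≈ 4.000
  cycle 1 → 0 → 1: weight = 8, length = 2, mean = 8/2 ≈ 4.000
Minimum mean = 3.000, attained e.g. along the cycle 1 → 1 with weight 3 and length 1. So λ(A) = 3/1 = 3.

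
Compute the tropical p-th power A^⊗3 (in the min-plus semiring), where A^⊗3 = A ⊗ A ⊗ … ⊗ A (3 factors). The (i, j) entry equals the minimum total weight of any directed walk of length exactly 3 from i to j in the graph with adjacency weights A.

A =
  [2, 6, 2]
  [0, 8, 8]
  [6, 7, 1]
A^⊗3 =
  [6, 10, 4]
  [4, 8, 3]
  [8, 9, 3]

Each entry (A^⊗3)_ij equals the minimum over all length-3 walks i = v_0 → v_1 → … → v_3 = j of Σ_t A[v_t][v_{t+1}]. For example, for (i, j) = (0, 2) we minimise over 9 possible intermediate vertex sequences; the minimum is 4, attained along the walk 0 → 2 → 2 → 2.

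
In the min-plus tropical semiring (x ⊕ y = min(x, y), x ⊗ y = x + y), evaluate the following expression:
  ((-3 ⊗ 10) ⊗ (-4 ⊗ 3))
((-3 ⊗ 10) ⊗ (-4 ⊗ 3)) = 6

Expand innermost to outermost. Recall ⊕ takes the minimum of its arguments and ⊗ takes their sum. Working out the expression ((-3 ⊗ 10) ⊗ (-4 ⊗ 3)) gives 6.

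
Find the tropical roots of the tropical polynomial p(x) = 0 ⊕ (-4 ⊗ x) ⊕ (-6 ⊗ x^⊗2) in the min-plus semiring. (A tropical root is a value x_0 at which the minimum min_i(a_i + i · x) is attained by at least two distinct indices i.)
Roots: {2, 4}

Each tropical root is a break point of the lower envelope of the lines y = a_i + i · x (there are 3 lines, with slopes 0, 1, ..., 2). Only the lines that attain the minimum somewhere contribute to roots; other lines are dominated. Here the surviving (envelope) indices are i = 2, i = 1, i = 0.
Intersections between consecutive envelope lines give the roots: for adjacent envelope indices i < j the intersection is x = (a_i − a_j) / (j − i). Reading off the sorted break points: {2, 4}.
Verification: at each break x_0, at least two indices attain the minimum of min_i(a_i + i · x_0).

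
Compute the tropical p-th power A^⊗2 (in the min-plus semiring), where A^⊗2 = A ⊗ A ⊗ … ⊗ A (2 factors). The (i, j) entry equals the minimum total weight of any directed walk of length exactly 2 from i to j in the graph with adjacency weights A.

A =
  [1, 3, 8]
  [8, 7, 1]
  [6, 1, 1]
A^⊗2 =
  [2, 4, 4]
  [7, 2, 2]
  [7, 2, 2]

Each entry (A^⊗2)_ij equals the minimum over all length-2 walks i = v_0 → v_1 → … → v_2 = j of Σ_t A[v_t][v_{t+1}]. For example, for (i, j) = (0, 2) we minimise over 3 possible intermediate vertex sequences; the minimum is 4, attained along the walk 0 → 1 → 2.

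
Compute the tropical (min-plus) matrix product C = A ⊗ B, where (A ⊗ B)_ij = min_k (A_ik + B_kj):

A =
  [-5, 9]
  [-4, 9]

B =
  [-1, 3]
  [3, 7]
A ⊗ B =
  [-6, -2]
  [-5, -1]

Apply the min-plus product entry-by-entry:
  C[0][0] = min over k of (A[0][0] + B[0][0] = -5 + -1 = -6, A[0][1] + B[1][0] = 9 + 3 = 12) = -6 (attained at k = 0)
  C[0][1] = min over k of (A[0][0] + B[0][1] = -5 + 3 = -2, A[0][1] + B[1][1] = 9 + 7 = 16) = -2 (attained at k = 0)
  C[1][0] = min over k of (A[1][0] + B[0][0] = -4 + -1 = -5, A[1][1] + B[1][0] = 9 + 3 = 12) = -5 (attained at k = 0)
  C[1][1] = min over k of (A[1][0] + B[0][1] = -4 + 3 = -1, A[1][1] + B[1][1] = 9 + 7 = 16) = -1 (attained at k = 0)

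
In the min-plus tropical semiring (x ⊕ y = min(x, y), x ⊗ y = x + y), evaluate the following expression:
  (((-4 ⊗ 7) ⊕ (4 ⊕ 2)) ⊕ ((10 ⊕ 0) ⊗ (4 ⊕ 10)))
(((-4 ⊗ 7) ⊕ (4 ⊕ 2)) ⊕ ((10 ⊕ 0) ⊗ (4 ⊕ 10))) = 2

Expand innermost to outermost. Recall ⊕ takes the minimum of its arguments and ⊗ takes their sum. Working out the expression (((-4 ⊗ 7) ⊕ (4 ⊕ 2)) ⊕ ((10 ⊕ 0) ⊗ (4 ⊕ 10))) gives 2.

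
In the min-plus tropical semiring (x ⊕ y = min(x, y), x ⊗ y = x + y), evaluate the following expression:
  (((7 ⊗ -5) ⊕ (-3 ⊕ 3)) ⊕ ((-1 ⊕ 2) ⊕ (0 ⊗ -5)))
(((7 ⊗ -5) ⊕ (-3 ⊕ 3)) ⊕ ((-1 ⊕ 2) ⊕ (0 ⊗ -5))) = -5

Expand innermost to outermost. Recall ⊕ takes the minimum of its arguments and ⊗ takes their sum. Working out the expression (((7 ⊗ -5) ⊕ (-3 ⊕ 3)) ⊕ ((-1 ⊕ 2) ⊕ (0 ⊗ -5))) gives -5.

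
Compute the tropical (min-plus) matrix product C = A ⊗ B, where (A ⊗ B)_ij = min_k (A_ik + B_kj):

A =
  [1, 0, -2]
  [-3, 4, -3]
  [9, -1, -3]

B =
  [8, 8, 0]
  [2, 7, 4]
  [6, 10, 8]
A ⊗ B =
  [2, 7, 1]
  [3, 5, -3]
  [1, 6, 3]

Apply the min-plus product entry-by-entry:
  C[0][0] = min over k of (A[0][0] + B[0][0] = 1 + 8 = 9, A[0][1] + B[1][0] = 0 + 2 = 2, A[0][2] + B[2][0] = -2 + 6 = 4) = 2 (attained at k = 1)
  C[0][1] = min over k of (A[0][0] + B[0][1] = 1 + 8 = 9, A[0][1] + B[1][1] = 0 + 7 = 7, A[0][2] + B[2][1] = -2 + 10 = 8) = 7 (attained at k = 1)
  C[0][2] = min over k of (A[0][0] + B[0][2] = 1 + 0 = 1, A[0][1] + B[1][2] = 0 + 4 = 4, A[0][2] + B[2][2] = -2 + 8 = 6) = 1 (attained at k = 0)
  C[1][0] = min over k of (A[1][0] + B[0][0] = -3 + 8 = 5, A[1][1] + B[1][0] = 4 + 2 = 6, A[1][2] + B[2][0] = -3 + 6 = 3) = 3 (attained at k = 2)
  C[1][1] = min over k of (A[1][0] + B[0][1] = -3 + 8 = 5, A[1][1] + B[1][1] = 4 + 7 = 11, A[1][2] + B[2][1] = -3 + 10 = 7) = 5 (attained at k = 0)
  C[1][2] = min over k of (A[1][0] + B[0][2] = -3 + 0 = -3, A[1][1] + B[1][2] = 4 + 4 = 8, A[1][2] + B[2][2] = -3 + 8 = 5) = -3 (attained at k = 0)
  C[2][0] = min over k of (A[2][0] + B[0][0] = 9 + 8 = 17, A[2][1] + B[1][0] = -1 + 2 = 1, A[2][2] + B[2][0] = -3 + 6 = 3) = 1 (attained at k = 1)
  C[2][1] = min over k of (A[2][0] + B[0][1] = 9 + 8 = 17, A[2][1] + B[1][1] = -1 + 7 = 6, A[2][2] + B[2][1] = -3 + 10 = 7) = 6 (attained at k = 1)
  C[2][2] = min over k of (A[2][0] + B[0][2] = 9 + 0 = 9, A[2][1] + B[1][2] = -1 + 4 = 3, A[2][2] + B[2][2] = -3 + 8 = 5) = 3 (attained at k = 1)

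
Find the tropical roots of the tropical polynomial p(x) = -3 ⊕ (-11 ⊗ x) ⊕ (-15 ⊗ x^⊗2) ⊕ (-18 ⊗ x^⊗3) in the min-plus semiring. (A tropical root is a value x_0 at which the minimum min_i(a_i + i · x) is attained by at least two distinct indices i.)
Roots: {3, 4, 8}

Each tropical root is a break point of the lower envelope of the lines y = a_i + i · x (there are 4 lines, with slopes 0, 1, ..., 3). Only the lines that attain the minimum somewhere contribute to roots; other lines are dominated. Here the surviving (envelope) indices are i = 3, i = 2, i = 1, i = 0.
Intersections between consecutive envelope lines give the roots: for adjacent envelope indices i < j the intersection is x = (a_i − a_j) / (j − i). Reading off the sorted break points: {3, 4, 8}.
Verification: at each break x_0, at least two indices attain the minimum of min_i(a_i + i · x_0).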